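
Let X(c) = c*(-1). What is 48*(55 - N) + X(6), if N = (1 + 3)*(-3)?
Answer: 3210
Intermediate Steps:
X(c) = -c
N = -12 (N = 4*(-3) = -12)
48*(55 - N) + X(6) = 48*(55 - 1*(-12)) - 1*6 = 48*(55 + 12) - 6 = 48*67 - 6 = 3216 - 6 = 3210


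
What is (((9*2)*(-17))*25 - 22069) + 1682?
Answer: -28037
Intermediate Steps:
(((9*2)*(-17))*25 - 22069) + 1682 = ((18*(-17))*25 - 22069) + 1682 = (-306*25 - 22069) + 1682 = (-7650 - 22069) + 1682 = -29719 + 1682 = -28037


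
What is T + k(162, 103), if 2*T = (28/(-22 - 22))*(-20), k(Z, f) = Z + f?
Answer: 2985/11 ≈ 271.36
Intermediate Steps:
T = 70/11 (T = ((28/(-22 - 22))*(-20))/2 = ((28/(-44))*(-20))/2 = ((28*(-1/44))*(-20))/2 = (-7/11*(-20))/2 = (1/2)*(140/11) = 70/11 ≈ 6.3636)
T + k(162, 103) = 70/11 + (162 + 103) = 70/11 + 265 = 2985/11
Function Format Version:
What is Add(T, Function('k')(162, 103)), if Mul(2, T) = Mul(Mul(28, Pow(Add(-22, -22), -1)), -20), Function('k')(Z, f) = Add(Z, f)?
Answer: Rational(2985, 11) ≈ 271.36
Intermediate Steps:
T = Rational(70, 11) (T = Mul(Rational(1, 2), Mul(Mul(28, Pow(Add(-22, -22), -1)), -20)) = Mul(Rational(1, 2), Mul(Mul(28, Pow(-44, -1)), -20)) = Mul(Rational(1, 2), Mul(Mul(28, Rational(-1, 44)), -20)) = Mul(Rational(1, 2), Mul(Rational(-7, 11), -20)) = Mul(Rational(1, 2), Rational(140, 11)) = Rational(70, 11) ≈ 6.3636)
Add(T, Function('k')(162, 103)) = Add(Rational(70, 11), Add(162, 103)) = Add(Rational(70, 11), 265) = Rational(2985, 11)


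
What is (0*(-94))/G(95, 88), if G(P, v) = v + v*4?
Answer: 0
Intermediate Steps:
G(P, v) = 5*v (G(P, v) = v + 4*v = 5*v)
(0*(-94))/G(95, 88) = (0*(-94))/((5*88)) = 0/440 = 0*(1/440) = 0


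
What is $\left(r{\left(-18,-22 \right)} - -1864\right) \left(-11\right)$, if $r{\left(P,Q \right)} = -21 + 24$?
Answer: $-20537$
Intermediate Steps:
$r{\left(P,Q \right)} = 3$
$\left(r{\left(-18,-22 \right)} - -1864\right) \left(-11\right) = \left(3 - -1864\right) \left(-11\right) = \left(3 + 1864\right) \left(-11\right) = 1867 \left(-11\right) = -20537$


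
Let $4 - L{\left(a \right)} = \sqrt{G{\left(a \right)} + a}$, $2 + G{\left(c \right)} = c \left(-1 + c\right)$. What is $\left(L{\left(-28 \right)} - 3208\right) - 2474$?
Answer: $-5678 - \sqrt{782} \approx -5706.0$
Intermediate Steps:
$G{\left(c \right)} = -2 + c \left(-1 + c\right)$
$L{\left(a \right)} = 4 - \sqrt{-2 + a^{2}}$ ($L{\left(a \right)} = 4 - \sqrt{\left(-2 + a^{2} - a\right) + a} = 4 - \sqrt{-2 + a^{2}}$)
$\left(L{\left(-28 \right)} - 3208\right) - 2474 = \left(\left(4 - \sqrt{-2 + \left(-28\right)^{2}}\right) - 3208\right) - 2474 = \left(\left(4 - \sqrt{-2 + 784}\right) - 3208\right) - 2474 = \left(\left(4 - \sqrt{782}\right) - 3208\right) - 2474 = \left(-3204 - \sqrt{782}\right) - 2474 = -5678 - \sqrt{782}$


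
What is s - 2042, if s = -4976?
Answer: -7018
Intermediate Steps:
s - 2042 = -4976 - 2042 = -7018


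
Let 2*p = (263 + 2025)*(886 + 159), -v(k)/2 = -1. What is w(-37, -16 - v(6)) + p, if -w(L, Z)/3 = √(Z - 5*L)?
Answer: 1195480 - 3*√167 ≈ 1.1954e+6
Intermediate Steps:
v(k) = 2 (v(k) = -2*(-1) = 2)
p = 1195480 (p = ((263 + 2025)*(886 + 159))/2 = (2288*1045)/2 = (½)*2390960 = 1195480)
w(L, Z) = -3*√(Z - 5*L)
w(-37, -16 - v(6)) + p = -3*√((-16 - 1*2) - 5*(-37)) + 1195480 = -3*√((-16 - 2) + 185) + 1195480 = -3*√(-18 + 185) + 1195480 = -3*√167 + 1195480 = 1195480 - 3*√167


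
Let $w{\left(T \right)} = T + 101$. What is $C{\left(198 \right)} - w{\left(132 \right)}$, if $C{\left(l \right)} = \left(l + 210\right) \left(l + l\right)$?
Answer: $161335$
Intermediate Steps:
$C{\left(l \right)} = 2 l \left(210 + l\right)$ ($C{\left(l \right)} = \left(210 + l\right) 2 l = 2 l \left(210 + l\right)$)
$w{\left(T \right)} = 101 + T$
$C{\left(198 \right)} - w{\left(132 \right)} = 2 \cdot 198 \left(210 + 198\right) - \left(101 + 132\right) = 2 \cdot 198 \cdot 408 - 233 = 161568 - 233 = 161335$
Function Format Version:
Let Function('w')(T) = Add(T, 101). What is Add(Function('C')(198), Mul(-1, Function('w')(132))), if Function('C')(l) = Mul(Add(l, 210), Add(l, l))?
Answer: 161335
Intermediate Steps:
Function('C')(l) = Mul(2, l, Add(210, l)) (Function('C')(l) = Mul(Add(210, l), Mul(2, l)) = Mul(2, l, Add(210, l)))
Function('w')(T) = Add(101, T)
Add(Function('C')(198), Mul(-1, Function('w')(132))) = Add(Mul(2, 198, Add(210, 198)), Mul(-1, Add(101, 132))) = Add(Mul(2, 198, 408), Mul(-1, 233)) = Add(161568, -233) = 161335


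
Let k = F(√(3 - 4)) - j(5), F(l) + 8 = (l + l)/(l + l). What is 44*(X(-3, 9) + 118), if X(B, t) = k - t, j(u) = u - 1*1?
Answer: 4312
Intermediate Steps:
j(u) = -1 + u (j(u) = u - 1 = -1 + u)
F(l) = -7 (F(l) = -8 + (l + l)/(l + l) = -8 + (2*l)/((2*l)) = -8 + (2*l)*(1/(2*l)) = -8 + 1 = -7)
k = -11 (k = -7 - (-1 + 5) = -7 - 1*4 = -7 - 4 = -11)
X(B, t) = -11 - t
44*(X(-3, 9) + 118) = 44*((-11 - 1*9) + 118) = 44*((-11 - 9) + 118) = 44*(-20 + 118) = 44*98 = 4312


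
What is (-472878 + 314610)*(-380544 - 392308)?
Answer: 122317740336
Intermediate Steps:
(-472878 + 314610)*(-380544 - 392308) = -158268*(-772852) = 122317740336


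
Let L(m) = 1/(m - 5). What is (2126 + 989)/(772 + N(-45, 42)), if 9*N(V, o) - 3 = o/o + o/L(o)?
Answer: 28035/8506 ≈ 3.2959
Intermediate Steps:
L(m) = 1/(-5 + m)
N(V, o) = 4/9 + o*(-5 + o)/9 (N(V, o) = ⅓ + (o/o + o/(1/(-5 + o)))/9 = ⅓ + (1 + o*(-5 + o))/9 = ⅓ + (⅑ + o*(-5 + o)/9) = 4/9 + o*(-5 + o)/9)
(2126 + 989)/(772 + N(-45, 42)) = (2126 + 989)/(772 + (4/9 + (⅑)*42*(-5 + 42))) = 3115/(772 + (4/9 + (⅑)*42*37)) = 3115/(772 + (4/9 + 518/3)) = 3115/(772 + 1558/9) = 3115/(8506/9) = 3115*(9/8506) = 28035/8506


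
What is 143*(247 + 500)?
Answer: 106821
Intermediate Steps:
143*(247 + 500) = 143*747 = 106821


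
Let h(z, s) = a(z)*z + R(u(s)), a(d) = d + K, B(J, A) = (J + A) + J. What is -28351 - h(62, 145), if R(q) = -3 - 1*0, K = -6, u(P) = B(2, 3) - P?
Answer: -31820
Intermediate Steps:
B(J, A) = A + 2*J (B(J, A) = (A + J) + J = A + 2*J)
u(P) = 7 - P (u(P) = (3 + 2*2) - P = (3 + 4) - P = 7 - P)
a(d) = -6 + d (a(d) = d - 6 = -6 + d)
R(q) = -3 (R(q) = -3 + 0 = -3)
h(z, s) = -3 + z*(-6 + z) (h(z, s) = (-6 + z)*z - 3 = z*(-6 + z) - 3 = -3 + z*(-6 + z))
-28351 - h(62, 145) = -28351 - (-3 + 62*(-6 + 62)) = -28351 - (-3 + 62*56) = -28351 - (-3 + 3472) = -28351 - 1*3469 = -28351 - 3469 = -31820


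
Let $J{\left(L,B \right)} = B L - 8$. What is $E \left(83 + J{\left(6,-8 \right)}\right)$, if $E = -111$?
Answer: $-2997$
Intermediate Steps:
$J{\left(L,B \right)} = -8 + B L$
$E \left(83 + J{\left(6,-8 \right)}\right) = - 111 \left(83 - 56\right) = \left(-111\right) 27 = -2997$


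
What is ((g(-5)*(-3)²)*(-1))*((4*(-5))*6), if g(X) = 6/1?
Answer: 6480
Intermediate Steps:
g(X) = 6 (g(X) = 6*1 = 6)
((g(-5)*(-3)²)*(-1))*((4*(-5))*6) = ((6*(-3)²)*(-1))*((4*(-5))*6) = ((6*9)*(-1))*(-20*6) = (54*(-1))*(-120) = -54*(-120) = 6480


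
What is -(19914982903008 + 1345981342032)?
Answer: -21260964245040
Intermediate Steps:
-(19914982903008 + 1345981342032) = -2989296/(1/(4371105 + (2290993 + 450267))) = -2989296/(1/(4371105 + 2741260)) = -2989296/(1/7112365) = -2989296/1/7112365 = -2989296*7112365 = -21260964245040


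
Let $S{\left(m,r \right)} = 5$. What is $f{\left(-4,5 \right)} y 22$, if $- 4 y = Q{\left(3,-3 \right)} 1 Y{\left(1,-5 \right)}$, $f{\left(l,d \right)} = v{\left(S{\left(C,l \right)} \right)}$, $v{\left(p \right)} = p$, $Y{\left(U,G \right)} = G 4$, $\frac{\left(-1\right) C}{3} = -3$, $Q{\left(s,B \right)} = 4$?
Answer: $2200$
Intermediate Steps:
$C = 9$ ($C = \left(-3\right) \left(-3\right) = 9$)
$Y{\left(U,G \right)} = 4 G$
$f{\left(l,d \right)} = 5$
$y = 20$ ($y = - \frac{4 \cdot 1 \cdot 4 \left(-5\right)}{4} = - \frac{4 \left(-20\right)}{4} = \left(- \frac{1}{4}\right) \left(-80\right) = 20$)
$f{\left(-4,5 \right)} y 22 = 5 \cdot 20 \cdot 22 = 100 \cdot 22 = 2200$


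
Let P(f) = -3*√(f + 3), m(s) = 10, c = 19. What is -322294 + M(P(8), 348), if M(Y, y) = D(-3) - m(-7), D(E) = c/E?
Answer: -966931/3 ≈ -3.2231e+5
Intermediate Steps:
D(E) = 19/E
P(f) = -3*√(3 + f)
M(Y, y) = -49/3 (M(Y, y) = 19/(-3) - 1*10 = 19*(-⅓) - 10 = -19/3 - 10 = -49/3)
-322294 + M(P(8), 348) = -322294 - 49/3 = -966931/3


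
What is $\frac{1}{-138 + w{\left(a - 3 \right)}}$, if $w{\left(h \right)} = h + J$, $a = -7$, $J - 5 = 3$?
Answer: $- \frac{1}{140} \approx -0.0071429$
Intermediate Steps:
$J = 8$ ($J = 5 + 3 = 8$)
$w{\left(h \right)} = 8 + h$ ($w{\left(h \right)} = h + 8 = 8 + h$)
$\frac{1}{-138 + w{\left(a - 3 \right)}} = \frac{1}{-138 + \left(8 - 10\right)} = \frac{1}{-138 - 2} = \frac{1}{-140} = - \frac{1}{140}$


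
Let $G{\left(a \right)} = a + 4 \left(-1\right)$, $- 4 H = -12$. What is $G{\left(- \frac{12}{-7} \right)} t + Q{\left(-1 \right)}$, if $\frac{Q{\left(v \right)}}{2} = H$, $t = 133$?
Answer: $-298$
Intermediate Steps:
$H = 3$ ($H = \left(- \frac{1}{4}\right) \left(-12\right) = 3$)
$G{\left(a \right)} = -4 + a$ ($G{\left(a \right)} = a - 4 = -4 + a$)
$Q{\left(v \right)} = 6$ ($Q{\left(v \right)} = 2 \cdot 3 = 6$)
$G{\left(- \frac{12}{-7} \right)} t + Q{\left(-1 \right)} = \left(-4 - \frac{12}{-7}\right) 133 + 6 = \left(-4 - - \frac{12}{7}\right) 133 + 6 = \left(-4 + \frac{12}{7}\right) 133 + 6 = \left(- \frac{16}{7}\right) 133 + 6 = -304 + 6 = -298$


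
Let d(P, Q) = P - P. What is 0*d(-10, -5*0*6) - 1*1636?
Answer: -1636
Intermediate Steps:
d(P, Q) = 0
0*d(-10, -5*0*6) - 1*1636 = 0*0 - 1*1636 = 0 - 1636 = -1636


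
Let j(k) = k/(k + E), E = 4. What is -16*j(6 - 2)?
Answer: -8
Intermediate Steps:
j(k) = k/(4 + k) (j(k) = k/(k + 4) = k/(4 + k))
-16*j(6 - 2) = -16*(6 - 2)/(4 + (6 - 2)) = -64/(4 + 4) = -64/8 = -16*½ = -8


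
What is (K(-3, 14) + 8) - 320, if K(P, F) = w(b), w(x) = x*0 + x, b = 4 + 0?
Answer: -308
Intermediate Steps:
b = 4
w(x) = x (w(x) = 0 + x = x)
K(P, F) = 4
(K(-3, 14) + 8) - 320 = (4 + 8) - 320 = 12 - 320 = -308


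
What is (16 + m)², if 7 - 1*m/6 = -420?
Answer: 6646084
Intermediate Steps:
m = 2562 (m = 42 - 6*(-420) = 42 + 2520 = 2562)
(16 + m)² = (16 + 2562)² = 2578² = 6646084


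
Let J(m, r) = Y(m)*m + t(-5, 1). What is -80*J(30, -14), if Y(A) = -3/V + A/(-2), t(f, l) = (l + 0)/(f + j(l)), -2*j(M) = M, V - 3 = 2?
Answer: 412000/11 ≈ 37455.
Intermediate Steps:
V = 5 (V = 3 + 2 = 5)
j(M) = -M/2
t(f, l) = l/(f - l/2) (t(f, l) = (l + 0)/(f - l/2) = l/(f - l/2))
Y(A) = -⅗ - A/2 (Y(A) = -3/5 + A/(-2) = -3*⅕ + A*(-½) = -⅗ - A/2)
J(m, r) = -2/11 + m*(-⅗ - m/2) (J(m, r) = (-⅗ - m/2)*m + 2*1/(-1*1 + 2*(-5)) = m*(-⅗ - m/2) + 2*1/(-1 - 10) = m*(-⅗ - m/2) + 2*1/(-11) = m*(-⅗ - m/2) + 2*1*(-1/11) = m*(-⅗ - m/2) - 2/11 = -2/11 + m*(-⅗ - m/2))
-80*J(30, -14) = -80*(-2/11 - ⅒*30*(6 + 5*30)) = -80*(-2/11 - ⅒*30*(6 + 150)) = -80*(-2/11 - ⅒*30*156) = -80*(-2/11 - 468) = -80*(-5150/11) = 412000/11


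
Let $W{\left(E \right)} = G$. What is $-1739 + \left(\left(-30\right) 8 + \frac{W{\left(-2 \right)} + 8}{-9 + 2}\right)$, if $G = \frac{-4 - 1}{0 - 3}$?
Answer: $- \frac{41588}{21} \approx -1980.4$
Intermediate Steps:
$G = \frac{5}{3}$ ($G = - \frac{5}{-3} = \left(-5\right) \left(- \frac{1}{3}\right) = \frac{5}{3} \approx 1.6667$)
$W{\left(E \right)} = \frac{5}{3}$
$-1739 + \left(\left(-30\right) 8 + \frac{W{\left(-2 \right)} + 8}{-9 + 2}\right) = -1739 - \left(240 - \frac{\frac{5}{3} + 8}{-9 + 2}\right) = -1739 - \left(240 - \frac{29}{3 \left(-7\right)}\right) = -1739 + \left(-240 + \frac{29}{3} \left(- \frac{1}{7}\right)\right) = -1739 - \frac{5069}{21} = - \frac{41588}{21}$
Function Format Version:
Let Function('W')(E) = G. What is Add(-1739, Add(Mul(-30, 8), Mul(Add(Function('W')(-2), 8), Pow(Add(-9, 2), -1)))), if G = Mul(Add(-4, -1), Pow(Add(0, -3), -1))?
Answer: Rational(-41588, 21) ≈ -1980.4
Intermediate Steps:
G = Rational(5, 3) (G = Mul(-5, Pow(-3, -1)) = Mul(-5, Rational(-1, 3)) = Rational(5, 3) ≈ 1.6667)
Function('W')(E) = Rational(5, 3)
Add(-1739, Add(Mul(-30, 8), Mul(Add(Function('W')(-2), 8), Pow(Add(-9, 2), -1)))) = Add(-1739, Add(Mul(-30, 8), Mul(Add(Rational(5, 3), 8), Pow(Add(-9, 2), -1)))) = Add(-1739, Add(-240, Mul(Rational(29, 3), Pow(-7, -1)))) = Add(-1739, Add(-240, Mul(Rational(29, 3), Rational(-1, 7)))) = Add(-1739, Add(-240, Rational(-29, 21))) = Add(-1739, Rational(-5069, 21)) = Rational(-41588, 21)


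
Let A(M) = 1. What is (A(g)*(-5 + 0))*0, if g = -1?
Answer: 0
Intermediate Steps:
(A(g)*(-5 + 0))*0 = (1*(-5 + 0))*0 = (1*(-5))*0 = -5*0 = 0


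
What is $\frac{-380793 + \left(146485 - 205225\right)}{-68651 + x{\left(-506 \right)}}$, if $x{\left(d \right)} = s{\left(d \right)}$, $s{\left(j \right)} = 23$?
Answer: $\frac{146511}{22876} \approx 6.4046$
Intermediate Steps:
$x{\left(d \right)} = 23$
$\frac{-380793 + \left(146485 - 205225\right)}{-68651 + x{\left(-506 \right)}} = \frac{-380793 + \left(146485 - 205225\right)}{-68651 + 23} = \frac{-380793 - 58740}{-68628} = \left(-439533\right) \left(- \frac{1}{68628}\right) = \frac{146511}{22876}$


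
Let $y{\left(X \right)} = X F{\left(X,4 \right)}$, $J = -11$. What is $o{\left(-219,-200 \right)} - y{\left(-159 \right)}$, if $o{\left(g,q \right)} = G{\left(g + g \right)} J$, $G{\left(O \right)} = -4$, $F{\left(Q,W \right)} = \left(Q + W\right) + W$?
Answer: $-23965$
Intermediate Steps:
$F{\left(Q,W \right)} = Q + 2 W$
$y{\left(X \right)} = X \left(8 + X\right)$ ($y{\left(X \right)} = X \left(X + 2 \cdot 4\right) = X \left(X + 8\right) = X \left(8 + X\right)$)
$o{\left(g,q \right)} = 44$ ($o{\left(g,q \right)} = \left(-4\right) \left(-11\right) = 44$)
$o{\left(-219,-200 \right)} - y{\left(-159 \right)} = 44 - - 159 \left(8 - 159\right) = 44 - \left(-159\right) \left(-151\right) = 44 - 24009 = -23965$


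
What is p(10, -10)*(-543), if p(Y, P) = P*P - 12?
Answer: -47784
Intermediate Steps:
p(Y, P) = -12 + P² (p(Y, P) = P² - 12 = -12 + P²)
p(10, -10)*(-543) = (-12 + (-10)²)*(-543) = (-12 + 100)*(-543) = 88*(-543) = -47784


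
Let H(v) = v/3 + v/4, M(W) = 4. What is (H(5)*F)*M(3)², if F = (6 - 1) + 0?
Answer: 700/3 ≈ 233.33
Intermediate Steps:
F = 5 (F = 5 + 0 = 5)
H(v) = 7*v/12 (H(v) = v*(⅓) + v*(¼) = v/3 + v/4 = 7*v/12)
(H(5)*F)*M(3)² = (((7/12)*5)*5)*4² = ((35/12)*5)*16 = (175/12)*16 = 700/3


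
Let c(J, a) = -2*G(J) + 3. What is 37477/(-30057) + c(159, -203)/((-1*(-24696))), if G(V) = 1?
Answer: -308500645/247429224 ≈ -1.2468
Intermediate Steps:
c(J, a) = 1 (c(J, a) = -2*1 + 3 = -2 + 3 = 1)
37477/(-30057) + c(159, -203)/((-1*(-24696))) = 37477/(-30057) + 1/(-1*(-24696)) = 37477*(-1/30057) + 1/24696 = -37477/30057 + 1*(1/24696) = -37477/30057 + 1/24696 = -308500645/247429224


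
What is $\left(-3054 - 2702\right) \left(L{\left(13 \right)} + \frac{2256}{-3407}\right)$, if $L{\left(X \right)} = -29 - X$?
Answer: $\frac{836634600}{3407} \approx 2.4556 \cdot 10^{5}$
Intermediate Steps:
$\left(-3054 - 2702\right) \left(L{\left(13 \right)} + \frac{2256}{-3407}\right) = \left(-3054 - 2702\right) \left(\left(-29 - 13\right) + \frac{2256}{-3407}\right) = - 5756 \left(\left(-29 - 13\right) + 2256 \left(- \frac{1}{3407}\right)\right) = - 5756 \left(-42 - \frac{2256}{3407}\right) = \left(-5756\right) \left(- \frac{145350}{3407}\right) = \frac{836634600}{3407}$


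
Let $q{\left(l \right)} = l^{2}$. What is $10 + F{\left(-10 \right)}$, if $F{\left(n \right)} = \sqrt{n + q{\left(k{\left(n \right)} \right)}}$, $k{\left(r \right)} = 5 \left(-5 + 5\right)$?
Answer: $10 + i \sqrt{10} \approx 10.0 + 3.1623 i$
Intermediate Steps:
$k{\left(r \right)} = 0$ ($k{\left(r \right)} = 5 \cdot 0 = 0$)
$F{\left(n \right)} = \sqrt{n}$ ($F{\left(n \right)} = \sqrt{n + 0^{2}} = \sqrt{n + 0} = \sqrt{n}$)
$10 + F{\left(-10 \right)} = 10 + \sqrt{-10} = 10 + i \sqrt{10}$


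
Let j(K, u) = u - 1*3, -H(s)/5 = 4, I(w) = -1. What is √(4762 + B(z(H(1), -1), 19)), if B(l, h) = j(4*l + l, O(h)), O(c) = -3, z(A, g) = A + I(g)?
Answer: 2*√1189 ≈ 68.964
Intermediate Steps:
H(s) = -20 (H(s) = -5*4 = -20)
z(A, g) = -1 + A (z(A, g) = A - 1 = -1 + A)
j(K, u) = -3 + u (j(K, u) = u - 3 = -3 + u)
B(l, h) = -6 (B(l, h) = -3 - 3 = -6)
√(4762 + B(z(H(1), -1), 19)) = √(4762 - 6) = √4756 = 2*√1189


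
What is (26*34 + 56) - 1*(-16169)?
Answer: 17109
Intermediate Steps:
(26*34 + 56) - 1*(-16169) = (884 + 56) + 16169 = 940 + 16169 = 17109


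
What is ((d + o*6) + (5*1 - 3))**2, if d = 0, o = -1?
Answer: 16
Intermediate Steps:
((d + o*6) + (5*1 - 3))**2 = ((0 - 1*6) + (5*1 - 3))**2 = ((0 - 6) + (5 - 3))**2 = (-6 + 2)**2 = (-4)**2 = 16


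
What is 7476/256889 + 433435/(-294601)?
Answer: -109142246639/75679756289 ≈ -1.4422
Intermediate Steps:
7476/256889 + 433435/(-294601) = 7476*(1/256889) + 433435*(-1/294601) = 7476/256889 - 433435/294601 = -109142246639/75679756289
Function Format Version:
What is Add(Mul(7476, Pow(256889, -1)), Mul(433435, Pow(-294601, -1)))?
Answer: Rational(-109142246639, 75679756289) ≈ -1.4422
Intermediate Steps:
Add(Mul(7476, Pow(256889, -1)), Mul(433435, Pow(-294601, -1))) = Add(Mul(7476, Rational(1, 256889)), Mul(433435, Rational(-1, 294601))) = Add(Rational(7476, 256889), Rational(-433435, 294601)) = Rational(-109142246639, 75679756289)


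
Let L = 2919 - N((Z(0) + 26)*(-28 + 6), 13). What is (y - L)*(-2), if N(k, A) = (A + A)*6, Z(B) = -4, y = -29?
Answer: 5584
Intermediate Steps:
N(k, A) = 12*A (N(k, A) = (2*A)*6 = 12*A)
L = 2763 (L = 2919 - 12*13 = 2919 - 1*156 = 2919 - 156 = 2763)
(y - L)*(-2) = (-29 - 1*2763)*(-2) = (-29 - 2763)*(-2) = -2792*(-2) = 5584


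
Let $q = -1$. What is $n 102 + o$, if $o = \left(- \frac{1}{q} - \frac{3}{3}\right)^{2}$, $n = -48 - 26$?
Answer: $-7548$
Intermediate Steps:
$n = -74$
$o = 0$ ($o = \left(- \frac{1}{-1} - \frac{3}{3}\right)^{2} = \left(\left(-1\right) \left(-1\right) - 1\right)^{2} = \left(1 - 1\right)^{2} = 0^{2} = 0$)
$n 102 + o = \left(-74\right) 102 + 0 = -7548 + 0 = -7548$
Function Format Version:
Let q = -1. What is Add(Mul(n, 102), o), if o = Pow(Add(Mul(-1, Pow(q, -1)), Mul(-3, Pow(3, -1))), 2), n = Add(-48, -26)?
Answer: -7548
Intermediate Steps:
n = -74
o = 0 (o = Pow(Add(Mul(-1, Pow(-1, -1)), Mul(-3, Pow(3, -1))), 2) = Pow(Add(Mul(-1, -1), Mul(-3, Rational(1, 3))), 2) = Pow(Add(1, -1), 2) = Pow(0, 2) = 0)
Add(Mul(n, 102), o) = Add(Mul(-74, 102), 0) = Add(-7548, 0) = -7548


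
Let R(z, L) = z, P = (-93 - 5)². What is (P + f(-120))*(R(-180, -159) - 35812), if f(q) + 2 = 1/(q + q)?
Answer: -10367851021/30 ≈ -3.4559e+8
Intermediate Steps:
P = 9604 (P = (-98)² = 9604)
f(q) = -2 + 1/(2*q) (f(q) = -2 + 1/(q + q) = -2 + 1/(2*q))
(P + f(-120))*(R(-180, -159) - 35812) = (9604 + (-2 + (½)/(-120)))*(-180 - 35812) = (9604 + (-2 + (½)*(-1/120)))*(-35992) = (9604 + (-2 - 1/240))*(-35992) = (9604 - 481/240)*(-35992) = (2304479/240)*(-35992) = -10367851021/30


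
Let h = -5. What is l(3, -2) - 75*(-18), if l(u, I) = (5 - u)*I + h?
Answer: 1341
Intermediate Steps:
l(u, I) = -5 + I*(5 - u) (l(u, I) = (5 - u)*I - 5 = I*(5 - u) - 5 = -5 + I*(5 - u))
l(3, -2) - 75*(-18) = (-5 + 5*(-2) - 1*(-2)*3) - 75*(-18) = (-5 - 10 + 6) + 1350 = -9 + 1350 = 1341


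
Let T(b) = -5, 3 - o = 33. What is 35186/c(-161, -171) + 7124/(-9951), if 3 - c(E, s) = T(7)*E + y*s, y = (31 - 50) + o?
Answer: -415541330/91360131 ≈ -4.5484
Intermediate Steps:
o = -30 (o = 3 - 1*33 = 3 - 33 = -30)
y = -49 (y = (31 - 50) - 30 = -19 - 30 = -49)
c(E, s) = 3 + 5*E + 49*s (c(E, s) = 3 - (-5*E - 49*s) = 3 - (-49*s - 5*E) = 3 + (5*E + 49*s) = 3 + 5*E + 49*s)
35186/c(-161, -171) + 7124/(-9951) = 35186/(3 + 5*(-161) + 49*(-171)) + 7124/(-9951) = 35186/(3 - 805 - 8379) + 7124*(-1/9951) = 35186/(-9181) - 7124/9951 = 35186*(-1/9181) - 7124/9951 = -35186/9181 - 7124/9951 = -415541330/91360131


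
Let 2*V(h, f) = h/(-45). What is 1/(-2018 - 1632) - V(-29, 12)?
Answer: -5297/16425 ≈ -0.32250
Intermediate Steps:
V(h, f) = -h/90 (V(h, f) = (h/(-45))/2 = (h*(-1/45))/2 = (-h/45)/2 = -h/90)
1/(-2018 - 1632) - V(-29, 12) = 1/(-2018 - 1632) - (-1)*(-29)/90 = 1/(-3650) - 1*29/90 = -1/3650 - 29/90 = -5297/16425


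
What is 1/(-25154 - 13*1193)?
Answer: -1/40663 ≈ -2.4592e-5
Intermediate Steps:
1/(-25154 - 13*1193) = 1/(-25154 - 15509) = 1/(-40663) = -1/40663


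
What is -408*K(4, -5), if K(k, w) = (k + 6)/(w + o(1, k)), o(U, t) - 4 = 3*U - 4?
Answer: 2040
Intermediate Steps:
o(U, t) = 3*U (o(U, t) = 4 + (3*U - 4) = 4 + (-4 + 3*U) = 3*U)
K(k, w) = (6 + k)/(3 + w) (K(k, w) = (k + 6)/(w + 3*1) = (6 + k)/(w + 3) = (6 + k)/(3 + w))
-408*K(4, -5) = -408*(6 + 4)/(3 - 5) = -408*10/(-2) = -(-204)*10 = -408*(-5) = 2040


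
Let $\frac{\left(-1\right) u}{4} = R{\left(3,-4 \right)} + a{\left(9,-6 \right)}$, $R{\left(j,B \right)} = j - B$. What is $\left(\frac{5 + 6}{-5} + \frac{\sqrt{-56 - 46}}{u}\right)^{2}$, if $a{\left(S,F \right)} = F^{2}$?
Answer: $\frac{1788557}{369800} + \frac{11 i \sqrt{102}}{430} \approx 4.8366 + 0.25836 i$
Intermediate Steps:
$u = -172$ ($u = - 4 \left(\left(3 - -4\right) + \left(-6\right)^{2}\right) = - 4 \left(\left(3 + 4\right) + 36\right) = - 4 \left(7 + 36\right) = \left(-4\right) 43 = -172$)
$\left(\frac{5 + 6}{-5} + \frac{\sqrt{-56 - 46}}{u}\right)^{2} = \left(\frac{5 + 6}{-5} + \frac{\sqrt{-56 - 46}}{-172}\right)^{2} = \left(\left(- \frac{1}{5}\right) 11 + \sqrt{-102} \left(- \frac{1}{172}\right)\right)^{2} = \left(- \frac{11}{5} + i \sqrt{102} \left(- \frac{1}{172}\right)\right)^{2} = \left(- \frac{11}{5} - \frac{i \sqrt{102}}{172}\right)^{2}$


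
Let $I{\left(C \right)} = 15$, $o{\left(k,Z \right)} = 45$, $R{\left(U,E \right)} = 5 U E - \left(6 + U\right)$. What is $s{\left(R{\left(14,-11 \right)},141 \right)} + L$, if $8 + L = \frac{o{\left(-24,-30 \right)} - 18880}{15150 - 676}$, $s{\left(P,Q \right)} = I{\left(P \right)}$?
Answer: $\frac{82483}{14474} \approx 5.6987$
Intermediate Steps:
$R{\left(U,E \right)} = -6 - U + 5 E U$ ($R{\left(U,E \right)} = 5 E U - \left(6 + U\right) = -6 - U + 5 E U$)
$s{\left(P,Q \right)} = 15$
$L = - \frac{134627}{14474}$ ($L = -8 + \frac{45 - 18880}{15150 - 676} = -8 - \frac{18835}{14474} = - \frac{134627}{14474} \approx -9.3013$)
$s{\left(R{\left(14,-11 \right)},141 \right)} + L = 15 - \frac{134627}{14474} = \frac{82483}{14474}$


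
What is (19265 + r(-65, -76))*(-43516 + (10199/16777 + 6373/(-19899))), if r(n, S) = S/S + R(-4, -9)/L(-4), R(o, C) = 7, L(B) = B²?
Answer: -1119574667474658811/1335382092 ≈ -8.3839e+8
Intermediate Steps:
r(n, S) = 23/16 (r(n, S) = S/S + 7/((-4)²) = 1 + 7/16 = 23/16)
(19265 + r(-65, -76))*(-43516 + (10199/16777 + 6373/(-19899))) = (19265 + 23/16)*(-43516 + (10199/16777 + 6373/(-19899))) = 308263*(-43516 + (10199*(1/16777) + 6373*(-1/19899)))/16 = 308263*(-43516 + (10199/16777 - 6373/19899))/16 = 308263*(-43516 + 96030080/333845523)/16 = (308263/16)*(-14527525748788/333845523) = -1119574667474658811/1335382092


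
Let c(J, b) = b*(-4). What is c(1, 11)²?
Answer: 1936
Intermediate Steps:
c(J, b) = -4*b
c(1, 11)² = (-4*11)² = (-44)² = 1936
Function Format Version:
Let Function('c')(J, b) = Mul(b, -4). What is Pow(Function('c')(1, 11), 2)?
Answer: 1936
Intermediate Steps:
Function('c')(J, b) = Mul(-4, b)
Pow(Function('c')(1, 11), 2) = Pow(Mul(-4, 11), 2) = Pow(-44, 2) = 1936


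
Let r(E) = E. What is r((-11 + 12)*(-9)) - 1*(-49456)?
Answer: 49447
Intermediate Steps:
r((-11 + 12)*(-9)) - 1*(-49456) = (-11 + 12)*(-9) - 1*(-49456) = 1*(-9) + 49456 = -9 + 49456 = 49447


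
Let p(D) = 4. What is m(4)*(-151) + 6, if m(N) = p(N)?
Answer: -598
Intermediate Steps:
m(N) = 4
m(4)*(-151) + 6 = 4*(-151) + 6 = -604 + 6 = -598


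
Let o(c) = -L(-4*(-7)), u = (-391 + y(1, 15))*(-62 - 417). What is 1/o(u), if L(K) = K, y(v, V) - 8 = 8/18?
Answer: -1/28 ≈ -0.035714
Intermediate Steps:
y(v, V) = 76/9 (y(v, V) = 8 + 8/18 = 8 + 8*(1/18) = 8 + 4/9 = 76/9)
u = 1649197/9 (u = (-391 + 76/9)*(-62 - 417) = -3443/9*(-479) = 1649197/9 ≈ 1.8324e+5)
o(c) = -28 (o(c) = -(-4)*(-7) = -1*28 = -28)
1/o(u) = 1/(-28) = -1/28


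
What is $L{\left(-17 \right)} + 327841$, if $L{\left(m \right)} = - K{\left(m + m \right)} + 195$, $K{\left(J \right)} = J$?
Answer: $328070$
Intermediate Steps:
$L{\left(m \right)} = 195 - 2 m$ ($L{\left(m \right)} = - (m + m) + 195 = - 2 m + 195 = 195 - 2 m$)
$L{\left(-17 \right)} + 327841 = \left(195 - -34\right) + 327841 = \left(195 + 34\right) + 327841 = 229 + 327841 = 328070$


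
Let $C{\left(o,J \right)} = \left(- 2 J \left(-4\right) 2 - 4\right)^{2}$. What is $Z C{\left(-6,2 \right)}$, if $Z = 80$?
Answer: $62720$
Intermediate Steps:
$C{\left(o,J \right)} = \left(-4 + 16 J\right)^{2}$ ($C{\left(o,J \right)} = \left(- 2 - 4 J 2 - 4\right)^{2} = \left(- 2 \left(- 8 J\right) - 4\right)^{2} = \left(16 J - 4\right)^{2} = \left(-4 + 16 J\right)^{2}$)
$Z C{\left(-6,2 \right)} = 80 \cdot 16 \left(-1 + 4 \cdot 2\right)^{2} = 80 \cdot 16 \left(-1 + 8\right)^{2} = 80 \cdot 16 \cdot 7^{2} = 80 \cdot 16 \cdot 49 = 80 \cdot 784 = 62720$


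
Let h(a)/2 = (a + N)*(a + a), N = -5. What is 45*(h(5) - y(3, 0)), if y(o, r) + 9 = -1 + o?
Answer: 315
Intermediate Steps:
y(o, r) = -10 + o (y(o, r) = -9 + (-1 + o) = -10 + o)
h(a) = 4*a*(-5 + a) (h(a) = 2*((a - 5)*(a + a)) = 2*((-5 + a)*(2*a)) = 2*(2*a*(-5 + a)) = 4*a*(-5 + a))
45*(h(5) - y(3, 0)) = 45*(4*5*(-5 + 5) - (-10 + 3)) = 45*(4*5*0 - 1*(-7)) = 45*(0 + 7) = 45*7 = 315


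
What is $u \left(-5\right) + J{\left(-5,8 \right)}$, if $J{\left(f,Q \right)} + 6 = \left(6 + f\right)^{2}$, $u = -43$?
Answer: $210$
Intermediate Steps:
$J{\left(f,Q \right)} = -6 + \left(6 + f\right)^{2}$
$u \left(-5\right) + J{\left(-5,8 \right)} = \left(-43\right) \left(-5\right) - \left(6 - \left(6 - 5\right)^{2}\right) = 215 - \left(6 - 1^{2}\right) = 215 + \left(-6 + 1\right) = 215 - 5 = 210$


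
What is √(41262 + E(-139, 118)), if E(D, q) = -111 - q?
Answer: √41033 ≈ 202.57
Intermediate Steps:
√(41262 + E(-139, 118)) = √(41262 + (-111 - 1*118)) = √(41262 + (-111 - 118)) = √(41262 - 229) = √41033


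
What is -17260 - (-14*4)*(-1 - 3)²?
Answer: -16364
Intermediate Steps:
-17260 - (-14*4)*(-1 - 3)² = -17260 - (-56)*(-4)² = -17260 - (-56)*16 = -17260 - 1*(-896) = -17260 + 896 = -16364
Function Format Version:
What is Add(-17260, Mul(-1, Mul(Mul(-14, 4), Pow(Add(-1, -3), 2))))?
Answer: -16364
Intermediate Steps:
Add(-17260, Mul(-1, Mul(Mul(-14, 4), Pow(Add(-1, -3), 2)))) = Add(-17260, Mul(-1, Mul(-56, Pow(-4, 2)))) = Add(-17260, Mul(-1, Mul(-56, 16))) = Add(-17260, Mul(-1, -896)) = Add(-17260, 896) = -16364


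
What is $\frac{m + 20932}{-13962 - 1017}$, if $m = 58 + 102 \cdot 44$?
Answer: $- \frac{25478}{14979} \approx -1.7009$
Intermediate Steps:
$m = 4546$ ($m = 58 + 4488 = 4546$)
$\frac{m + 20932}{-13962 - 1017} = \frac{4546 + 20932}{-13962 - 1017} = \frac{25478}{-14979} = 25478 \left(- \frac{1}{14979}\right) = - \frac{25478}{14979}$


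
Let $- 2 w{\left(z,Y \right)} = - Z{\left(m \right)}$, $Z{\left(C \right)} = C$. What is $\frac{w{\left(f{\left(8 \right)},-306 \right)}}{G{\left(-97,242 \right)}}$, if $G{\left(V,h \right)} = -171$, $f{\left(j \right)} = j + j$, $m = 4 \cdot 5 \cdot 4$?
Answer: $- \frac{40}{171} \approx -0.23392$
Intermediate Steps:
$m = 80$ ($m = 20 \cdot 4 = 80$)
$f{\left(j \right)} = 2 j$
$w{\left(z,Y \right)} = 40$ ($w{\left(z,Y \right)} = - \frac{\left(-1\right) 80}{2} = \left(- \frac{1}{2}\right) \left(-80\right) = 40$)
$\frac{w{\left(f{\left(8 \right)},-306 \right)}}{G{\left(-97,242 \right)}} = \frac{40}{-171} = 40 \left(- \frac{1}{171}\right) = - \frac{40}{171}$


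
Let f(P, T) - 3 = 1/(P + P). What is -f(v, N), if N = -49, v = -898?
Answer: -5387/1796 ≈ -2.9994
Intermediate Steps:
f(P, T) = 3 + 1/(2*P) (f(P, T) = 3 + 1/(P + P) = 3 + 1/(2*P))
-f(v, N) = -(3 + (½)/(-898)) = -(3 + (½)*(-1/898)) = -(3 - 1/1796) = -1*5387/1796 = -5387/1796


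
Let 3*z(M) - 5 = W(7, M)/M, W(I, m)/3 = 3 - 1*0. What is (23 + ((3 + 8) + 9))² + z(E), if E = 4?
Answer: 22217/12 ≈ 1851.4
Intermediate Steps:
W(I, m) = 9 (W(I, m) = 3*(3 - 1*0) = 3*(3 + 0) = 3*3 = 9)
z(M) = 5/3 + 3/M (z(M) = 5/3 + (9/M)/3 = 5/3 + 3/M)
(23 + ((3 + 8) + 9))² + z(E) = (23 + ((3 + 8) + 9))² + (5/3 + 3/4) = (23 + (11 + 9))² + (5/3 + 3*(¼)) = (23 + 20)² + (5/3 + ¾) = 43² + 29/12 = 1849 + 29/12 = 22217/12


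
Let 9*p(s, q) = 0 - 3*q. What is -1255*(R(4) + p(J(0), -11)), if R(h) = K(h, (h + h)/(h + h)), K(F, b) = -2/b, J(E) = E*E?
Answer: -6275/3 ≈ -2091.7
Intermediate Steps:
J(E) = E²
p(s, q) = -q/3 (p(s, q) = (0 - 3*q)/9 = (-3*q)/9 = -q/3)
R(h) = -2 (R(h) = -2/((h + h)/(h + h)) = -2/((2*h)/((2*h))) = -2/((2*h)*(1/(2*h))) = -2/1 = -2*1 = -2)
-1255*(R(4) + p(J(0), -11)) = -1255*(-2 - ⅓*(-11)) = -1255*(-2 + 11/3) = -1255*5/3 = -6275/3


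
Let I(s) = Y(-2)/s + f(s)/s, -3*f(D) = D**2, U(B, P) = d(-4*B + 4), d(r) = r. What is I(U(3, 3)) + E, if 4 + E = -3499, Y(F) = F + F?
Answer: -20999/6 ≈ -3499.8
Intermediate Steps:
Y(F) = 2*F
U(B, P) = 4 - 4*B (U(B, P) = -4*B + 4 = 4 - 4*B)
f(D) = -D**2/3
E = -3503 (E = -4 - 3499 = -3503)
I(s) = -4/s - s/3 (I(s) = (2*(-2))/s + (-s**2/3)/s = -4/s - s/3)
I(U(3, 3)) + E = (-4/(4 - 4*3) - (4 - 4*3)/3) - 3503 = (-4/(4 - 12) - (4 - 12)/3) - 3503 = (-4/(-8) - 1/3*(-8)) - 3503 = (-4*(-1/8) + 8/3) - 3503 = (1/2 + 8/3) - 3503 = 19/6 - 3503 = -20999/6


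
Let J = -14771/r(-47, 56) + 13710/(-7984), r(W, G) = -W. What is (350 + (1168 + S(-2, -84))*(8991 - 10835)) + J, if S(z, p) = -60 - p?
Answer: -412400177569/187624 ≈ -2.1980e+6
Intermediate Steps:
J = -59288017/187624 (J = -14771/((-1*(-47))) + 13710/(-7984) = -14771/47 + 13710*(-1/7984) = -14771*1/47 - 6855/3992 = -14771/47 - 6855/3992 = -59288017/187624 ≈ -315.99)
(350 + (1168 + S(-2, -84))*(8991 - 10835)) + J = (350 + (1168 + (-60 - 1*(-84)))*(8991 - 10835)) - 59288017/187624 = (350 + (1168 + (-60 + 84))*(-1844)) - 59288017/187624 = (350 + (1168 + 24)*(-1844)) - 59288017/187624 = (350 + 1192*(-1844)) - 59288017/187624 = (350 - 2198048) - 59288017/187624 = -2197698 - 59288017/187624 = -412400177569/187624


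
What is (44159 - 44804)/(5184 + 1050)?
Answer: -215/2078 ≈ -0.10346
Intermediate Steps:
(44159 - 44804)/(5184 + 1050) = -645/6234 = -645*1/6234 = -215/2078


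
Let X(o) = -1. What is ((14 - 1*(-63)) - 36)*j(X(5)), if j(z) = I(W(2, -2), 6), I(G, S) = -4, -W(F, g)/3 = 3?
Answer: -164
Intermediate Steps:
W(F, g) = -9 (W(F, g) = -3*3 = -9)
j(z) = -4
((14 - 1*(-63)) - 36)*j(X(5)) = ((14 - 1*(-63)) - 36)*(-4) = ((14 + 63) - 36)*(-4) = (77 - 36)*(-4) = 41*(-4) = -164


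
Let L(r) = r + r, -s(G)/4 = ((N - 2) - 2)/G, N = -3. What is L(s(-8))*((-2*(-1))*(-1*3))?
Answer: 42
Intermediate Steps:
s(G) = 28/G (s(G) = -4*((-3 - 2) - 2)/G = -4*(-5 - 2)/G = -(-28)/G = 28/G)
L(r) = 2*r
L(s(-8))*((-2*(-1))*(-1*3)) = (2*(28/(-8)))*((-2*(-1))*(-1*3)) = (2*(28*(-1/8)))*(2*(-3)) = (2*(-7/2))*(-6) = -7*(-6) = 42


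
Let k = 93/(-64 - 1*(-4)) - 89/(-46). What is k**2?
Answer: 31329/211600 ≈ 0.14806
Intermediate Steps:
k = 177/460 (k = 93/(-64 + 4) - 89*(-1/46) = 93/(-60) + 89/46 = 93*(-1/60) + 89/46 = -31/20 + 89/46 = 177/460 ≈ 0.38478)
k**2 = (177/460)**2 = 31329/211600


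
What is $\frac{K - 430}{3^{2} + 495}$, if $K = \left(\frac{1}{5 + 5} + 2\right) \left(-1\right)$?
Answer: $- \frac{4321}{5040} \approx -0.85734$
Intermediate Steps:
$K = - \frac{21}{10}$ ($K = \left(\frac{1}{10} + 2\right) \left(-1\right) = \frac{21}{10} \left(-1\right) = - \frac{21}{10} \approx -2.1$)
$\frac{K - 430}{3^{2} + 495} = \frac{- \frac{21}{10} - 430}{3^{2} + 495} = - \frac{4321}{10 \left(9 + 495\right)} = - \frac{4321}{10 \cdot 504} = \left(- \frac{4321}{10}\right) \frac{1}{504} = - \frac{4321}{5040}$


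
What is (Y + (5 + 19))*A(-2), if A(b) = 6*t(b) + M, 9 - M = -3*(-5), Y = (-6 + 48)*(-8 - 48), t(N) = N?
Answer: 41904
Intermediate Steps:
Y = -2352 (Y = 42*(-56) = -2352)
M = -6 (M = 9 - (-3)*(-5) = 9 - 1*15 = 9 - 15 = -6)
A(b) = -6 + 6*b (A(b) = 6*b - 6 = -6 + 6*b)
(Y + (5 + 19))*A(-2) = (-2352 + (5 + 19))*(-6 + 6*(-2)) = (-2352 + 24)*(-6 - 12) = -2328*(-18) = 41904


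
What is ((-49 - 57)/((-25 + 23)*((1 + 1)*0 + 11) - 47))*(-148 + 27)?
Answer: -12826/69 ≈ -185.88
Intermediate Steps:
((-49 - 57)/((-25 + 23)*((1 + 1)*0 + 11) - 47))*(-148 + 27) = -106/(-2*(2*0 + 11) - 47)*(-121) = -106/(-2*(0 + 11) - 47)*(-121) = -106/(-2*11 - 47)*(-121) = -106/(-22 - 47)*(-121) = -106/(-69)*(-121) = -106*(-1/69)*(-121) = (106/69)*(-121) = -12826/69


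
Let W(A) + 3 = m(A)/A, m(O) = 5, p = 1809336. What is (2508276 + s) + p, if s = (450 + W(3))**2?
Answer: 40670224/9 ≈ 4.5189e+6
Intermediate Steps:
W(A) = -3 + 5/A
s = 1811716/9 (s = (450 + (-3 + 5/3))**2 = (450 - 4/3)**2 = (1346/3)**2 = 1811716/9 ≈ 2.0130e+5)
(2508276 + s) + p = (2508276 + 1811716/9) + 1809336 = 24386200/9 + 1809336 = 40670224/9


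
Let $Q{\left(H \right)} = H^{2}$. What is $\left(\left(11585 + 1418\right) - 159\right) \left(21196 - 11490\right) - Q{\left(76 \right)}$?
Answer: $124658088$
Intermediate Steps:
$\left(\left(11585 + 1418\right) - 159\right) \left(21196 - 11490\right) - Q{\left(76 \right)} = \left(\left(11585 + 1418\right) - 159\right) \left(21196 - 11490\right) - 76^{2} = \left(13003 - 159\right) 9706 - 5776 = 12844 \cdot 9706 - 5776 = 124663864 - 5776 = 124658088$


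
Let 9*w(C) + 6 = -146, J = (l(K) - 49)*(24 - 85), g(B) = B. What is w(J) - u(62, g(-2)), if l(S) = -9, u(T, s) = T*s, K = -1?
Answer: 964/9 ≈ 107.11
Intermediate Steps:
J = 3538 (J = (-9 - 49)*(24 - 85) = -58*(-61) = 3538)
w(C) = -152/9 (w(C) = -⅔ + (⅑)*(-146) = -⅔ - 146/9 = -152/9)
w(J) - u(62, g(-2)) = -152/9 - 62*(-2) = -152/9 - 1*(-124) = -152/9 + 124 = 964/9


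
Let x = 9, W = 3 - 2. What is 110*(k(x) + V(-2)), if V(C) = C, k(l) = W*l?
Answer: 770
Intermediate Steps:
W = 1
k(l) = l (k(l) = 1*l = l)
110*(k(x) + V(-2)) = 110*(9 - 2) = 110*7 = 770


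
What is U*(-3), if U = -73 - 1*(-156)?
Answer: -249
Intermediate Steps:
U = 83 (U = -73 + 156 = 83)
U*(-3) = 83*(-3) = -249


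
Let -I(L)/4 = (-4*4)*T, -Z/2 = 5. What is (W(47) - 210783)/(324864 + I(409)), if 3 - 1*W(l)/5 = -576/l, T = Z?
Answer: -618951/952408 ≈ -0.64988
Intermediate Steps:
Z = -10 (Z = -2*5 = -10)
T = -10
W(l) = 15 + 2880/l (W(l) = 15 - (-2880)/l = 15 + 2880/l)
I(L) = -640 (I(L) = -4*(-4*4)*(-10) = -(-64)*(-10) = -4*160 = -640)
(W(47) - 210783)/(324864 + I(409)) = ((15 + 2880/47) - 210783)/(324864 - 640) = ((15 + 2880*(1/47)) - 210783)/324224 = ((15 + 2880/47) - 210783)*(1/324224) = (3585/47 - 210783)*(1/324224) = -9903216/47*1/324224 = -618951/952408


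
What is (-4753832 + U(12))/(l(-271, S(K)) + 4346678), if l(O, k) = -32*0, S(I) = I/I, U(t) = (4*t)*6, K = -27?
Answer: -2376772/2173339 ≈ -1.0936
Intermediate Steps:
U(t) = 24*t
S(I) = 1
l(O, k) = 0
(-4753832 + U(12))/(l(-271, S(K)) + 4346678) = (-4753832 + 24*12)/(0 + 4346678) = (-4753832 + 288)/4346678 = -4753544*1/4346678 = -2376772/2173339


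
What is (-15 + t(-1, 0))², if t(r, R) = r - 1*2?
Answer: 324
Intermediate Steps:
t(r, R) = -2 + r (t(r, R) = r - 2 = -2 + r)
(-15 + t(-1, 0))² = (-15 + (-2 - 1))² = (-15 - 3)² = (-18)² = 324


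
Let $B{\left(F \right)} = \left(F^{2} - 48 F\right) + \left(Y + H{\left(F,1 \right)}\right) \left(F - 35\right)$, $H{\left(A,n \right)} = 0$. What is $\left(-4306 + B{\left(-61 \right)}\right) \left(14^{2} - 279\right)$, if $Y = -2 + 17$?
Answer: $-74949$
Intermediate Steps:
$Y = 15$
$B{\left(F \right)} = -525 + F^{2} - 33 F$ ($B{\left(F \right)} = \left(F^{2} - 48 F\right) + \left(15 + 0\right) \left(F - 35\right) = \left(F^{2} - 48 F\right) + 15 \left(-35 + F\right) = \left(F^{2} - 48 F\right) + \left(-525 + 15 F\right) = -525 + F^{2} - 33 F$)
$\left(-4306 + B{\left(-61 \right)}\right) \left(14^{2} - 279\right) = \left(-4306 - \left(-1488 - 3721\right)\right) \left(14^{2} - 279\right) = \left(-4306 + \left(-525 + 3721 + 2013\right)\right) \left(196 - 279\right) = \left(-4306 + 5209\right) \left(-83\right) = 903 \left(-83\right) = -74949$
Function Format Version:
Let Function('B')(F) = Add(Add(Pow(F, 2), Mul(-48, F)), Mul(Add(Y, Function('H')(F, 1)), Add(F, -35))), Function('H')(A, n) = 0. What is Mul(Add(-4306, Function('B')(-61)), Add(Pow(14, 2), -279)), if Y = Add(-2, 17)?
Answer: -74949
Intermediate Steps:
Y = 15
Function('B')(F) = Add(-525, Pow(F, 2), Mul(-33, F)) (Function('B')(F) = Add(Add(Pow(F, 2), Mul(-48, F)), Mul(Add(15, 0), Add(F, -35))) = Add(Add(Pow(F, 2), Mul(-48, F)), Mul(15, Add(-35, F))) = Add(Add(Pow(F, 2), Mul(-48, F)), Add(-525, Mul(15, F))) = Add(-525, Pow(F, 2), Mul(-33, F)))
Mul(Add(-4306, Function('B')(-61)), Add(Pow(14, 2), -279)) = Mul(Add(-4306, Add(-525, Pow(-61, 2), Mul(-33, -61))), Add(Pow(14, 2), -279)) = Mul(Add(-4306, Add(-525, 3721, 2013)), Add(196, -279)) = Mul(Add(-4306, 5209), -83) = Mul(903, -83) = -74949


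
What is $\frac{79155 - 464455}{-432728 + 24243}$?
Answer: $\frac{77060}{81697} \approx 0.94324$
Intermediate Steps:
$\frac{79155 - 464455}{-432728 + 24243} = - \frac{385300}{-408485} = \left(-385300\right) \left(- \frac{1}{408485}\right) = \frac{77060}{81697}$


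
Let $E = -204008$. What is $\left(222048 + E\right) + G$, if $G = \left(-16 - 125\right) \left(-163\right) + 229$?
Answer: $41252$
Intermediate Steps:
$G = 23212$ ($G = \left(-16 - 125\right) \left(-163\right) + 229 = \left(-141\right) \left(-163\right) + 229 = 22983 + 229 = 23212$)
$\left(222048 + E\right) + G = \left(222048 - 204008\right) + 23212 = 18040 + 23212 = 41252$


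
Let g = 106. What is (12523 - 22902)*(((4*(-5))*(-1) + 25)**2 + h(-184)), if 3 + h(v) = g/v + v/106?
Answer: -102212381621/4876 ≈ -2.0962e+7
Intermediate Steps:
h(v) = -3 + 106/v + v/106 (h(v) = -3 + (106/v + v/106) = -3 + 106/v + v/106)
(12523 - 22902)*(((4*(-5))*(-1) + 25)**2 + h(-184)) = (12523 - 22902)*(((4*(-5))*(-1) + 25)**2 + (-3 + 106/(-184) + (1/106)*(-184))) = -10379*((-20*(-1) + 25)**2 + (-3 + 106*(-1/184) - 92/53)) = -10379*((20 + 25)**2 + (-3 - 53/92 - 92/53)) = -10379*(45**2 - 25901/4876) = -10379*(2025 - 25901/4876) = -10379*9847999/4876 = -102212381621/4876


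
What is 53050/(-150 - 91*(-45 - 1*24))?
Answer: 53050/6129 ≈ 8.6556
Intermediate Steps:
53050/(-150 - 91*(-45 - 1*24)) = 53050/(-150 - 91*(-45 - 24)) = 53050/(-150 - 91*(-69)) = 53050/(-150 + 6279) = 53050/6129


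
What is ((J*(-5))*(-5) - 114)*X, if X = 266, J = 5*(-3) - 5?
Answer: -163324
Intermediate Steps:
J = -20 (J = -15 - 5 = -20)
((J*(-5))*(-5) - 114)*X = (-20*(-5)*(-5) - 114)*266 = (100*(-5) - 114)*266 = (-500 - 114)*266 = -614*266 = -163324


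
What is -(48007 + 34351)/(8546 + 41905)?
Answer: -82358/50451 ≈ -1.6324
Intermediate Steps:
-(48007 + 34351)/(8546 + 41905) = -82358/50451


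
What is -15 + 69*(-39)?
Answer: -2706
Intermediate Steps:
-15 + 69*(-39) = -15 - 2691 = -2706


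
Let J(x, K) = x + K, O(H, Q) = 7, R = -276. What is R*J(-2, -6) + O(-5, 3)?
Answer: 2215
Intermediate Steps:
J(x, K) = K + x
R*J(-2, -6) + O(-5, 3) = -276*(-6 - 2) + 7 = -276*(-8) + 7 = 2208 + 7 = 2215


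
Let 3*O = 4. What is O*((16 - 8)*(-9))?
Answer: -96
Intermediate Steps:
O = 4/3 (O = (⅓)*4 = 4/3 ≈ 1.3333)
O*((16 - 8)*(-9)) = 4*((16 - 8)*(-9))/3 = 4*(8*(-9))/3 = (4/3)*(-72) = -96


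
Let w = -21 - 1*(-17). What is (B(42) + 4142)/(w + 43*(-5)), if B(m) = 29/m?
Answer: -173993/9198 ≈ -18.916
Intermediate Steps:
w = -4 (w = -21 + 17 = -4)
(B(42) + 4142)/(w + 43*(-5)) = (29/42 + 4142)/(-4 + 43*(-5)) = (29*(1/42) + 4142)/(-4 - 215) = (29/42 + 4142)/(-219) = (173993/42)*(-1/219) = -173993/9198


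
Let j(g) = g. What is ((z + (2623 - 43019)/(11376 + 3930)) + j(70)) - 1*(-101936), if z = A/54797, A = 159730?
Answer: 42777498774530/419361441 ≈ 1.0201e+5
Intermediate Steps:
z = 159730/54797 ≈ 2.9149
((z + (2623 - 43019)/(11376 + 3930)) + j(70)) - 1*(-101936) = ((159730/54797 + (2623 - 43019)/(11376 + 3930)) + 70) - 1*(-101936) = ((159730/54797 - 40396/15306) + 70) + 101936 = ((159730/54797 - 40396*1/15306) + 70) + 101936 = ((159730/54797 - 20198/7653) + 70) + 101936 = (115623884/419361441 + 70) + 101936 = 29470924754/419361441 + 101936 = 42777498774530/419361441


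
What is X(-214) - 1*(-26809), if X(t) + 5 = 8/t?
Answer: 2868024/107 ≈ 26804.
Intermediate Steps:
X(t) = -5 + 8/t
X(-214) - 1*(-26809) = (-5 + 8/(-214)) - 1*(-26809) = (-5 + 8*(-1/214)) + 26809 = (-5 - 4/107) + 26809 = -539/107 + 26809 = 2868024/107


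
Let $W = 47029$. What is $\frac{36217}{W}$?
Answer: $\frac{36217}{47029} \approx 0.7701$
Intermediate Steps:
$\frac{36217}{W} = \frac{36217}{47029}$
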